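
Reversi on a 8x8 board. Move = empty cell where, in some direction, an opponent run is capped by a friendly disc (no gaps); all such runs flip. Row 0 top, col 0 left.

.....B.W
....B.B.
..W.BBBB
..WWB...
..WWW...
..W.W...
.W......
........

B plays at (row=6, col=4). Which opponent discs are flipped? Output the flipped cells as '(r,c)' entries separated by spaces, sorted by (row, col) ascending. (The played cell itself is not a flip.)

Answer: (4,4) (5,4)

Derivation:
Dir NW: first cell '.' (not opp) -> no flip
Dir N: opp run (5,4) (4,4) capped by B -> flip
Dir NE: first cell '.' (not opp) -> no flip
Dir W: first cell '.' (not opp) -> no flip
Dir E: first cell '.' (not opp) -> no flip
Dir SW: first cell '.' (not opp) -> no flip
Dir S: first cell '.' (not opp) -> no flip
Dir SE: first cell '.' (not opp) -> no flip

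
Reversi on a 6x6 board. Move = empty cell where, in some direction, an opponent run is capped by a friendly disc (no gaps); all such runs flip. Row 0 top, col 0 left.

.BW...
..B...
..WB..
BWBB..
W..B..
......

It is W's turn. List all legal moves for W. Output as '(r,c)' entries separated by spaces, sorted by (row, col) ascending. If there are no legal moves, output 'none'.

Answer: (0,0) (2,0) (2,4) (3,4) (4,2) (4,4)

Derivation:
(0,0): flips 1 -> legal
(0,3): no bracket -> illegal
(1,0): no bracket -> illegal
(1,1): no bracket -> illegal
(1,3): no bracket -> illegal
(1,4): no bracket -> illegal
(2,0): flips 1 -> legal
(2,1): no bracket -> illegal
(2,4): flips 1 -> legal
(3,4): flips 2 -> legal
(4,1): no bracket -> illegal
(4,2): flips 1 -> legal
(4,4): flips 1 -> legal
(5,2): no bracket -> illegal
(5,3): no bracket -> illegal
(5,4): no bracket -> illegal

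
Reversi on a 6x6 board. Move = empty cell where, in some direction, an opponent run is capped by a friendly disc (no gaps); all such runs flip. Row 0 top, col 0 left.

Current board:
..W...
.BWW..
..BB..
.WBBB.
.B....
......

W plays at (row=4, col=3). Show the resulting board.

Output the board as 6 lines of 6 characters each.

Answer: ..W...
.BWW..
..BW..
.WBWB.
.B.W..
......

Derivation:
Place W at (4,3); scan 8 dirs for brackets.
Dir NW: opp run (3,2), next='.' -> no flip
Dir N: opp run (3,3) (2,3) capped by W -> flip
Dir NE: opp run (3,4), next='.' -> no flip
Dir W: first cell '.' (not opp) -> no flip
Dir E: first cell '.' (not opp) -> no flip
Dir SW: first cell '.' (not opp) -> no flip
Dir S: first cell '.' (not opp) -> no flip
Dir SE: first cell '.' (not opp) -> no flip
All flips: (2,3) (3,3)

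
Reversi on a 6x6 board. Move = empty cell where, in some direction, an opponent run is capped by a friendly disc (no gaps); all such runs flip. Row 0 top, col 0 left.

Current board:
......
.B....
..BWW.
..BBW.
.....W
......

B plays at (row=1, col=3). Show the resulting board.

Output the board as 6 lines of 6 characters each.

Place B at (1,3); scan 8 dirs for brackets.
Dir NW: first cell '.' (not opp) -> no flip
Dir N: first cell '.' (not opp) -> no flip
Dir NE: first cell '.' (not opp) -> no flip
Dir W: first cell '.' (not opp) -> no flip
Dir E: first cell '.' (not opp) -> no flip
Dir SW: first cell 'B' (not opp) -> no flip
Dir S: opp run (2,3) capped by B -> flip
Dir SE: opp run (2,4), next='.' -> no flip
All flips: (2,3)

Answer: ......
.B.B..
..BBW.
..BBW.
.....W
......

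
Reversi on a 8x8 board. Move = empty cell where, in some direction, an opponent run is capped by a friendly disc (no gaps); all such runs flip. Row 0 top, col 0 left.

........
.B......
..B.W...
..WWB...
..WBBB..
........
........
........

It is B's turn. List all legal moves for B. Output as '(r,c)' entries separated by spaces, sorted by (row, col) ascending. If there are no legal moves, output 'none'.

(1,3): no bracket -> illegal
(1,4): flips 1 -> legal
(1,5): no bracket -> illegal
(2,1): flips 1 -> legal
(2,3): flips 1 -> legal
(2,5): no bracket -> illegal
(3,1): flips 2 -> legal
(3,5): no bracket -> illegal
(4,1): flips 1 -> legal
(5,1): no bracket -> illegal
(5,2): flips 2 -> legal
(5,3): no bracket -> illegal

Answer: (1,4) (2,1) (2,3) (3,1) (4,1) (5,2)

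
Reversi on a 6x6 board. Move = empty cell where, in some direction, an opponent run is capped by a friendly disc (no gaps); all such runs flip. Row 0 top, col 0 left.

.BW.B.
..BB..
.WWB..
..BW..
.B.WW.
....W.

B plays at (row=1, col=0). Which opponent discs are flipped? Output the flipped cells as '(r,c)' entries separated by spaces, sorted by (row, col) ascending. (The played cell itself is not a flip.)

Dir NW: edge -> no flip
Dir N: first cell '.' (not opp) -> no flip
Dir NE: first cell 'B' (not opp) -> no flip
Dir W: edge -> no flip
Dir E: first cell '.' (not opp) -> no flip
Dir SW: edge -> no flip
Dir S: first cell '.' (not opp) -> no flip
Dir SE: opp run (2,1) capped by B -> flip

Answer: (2,1)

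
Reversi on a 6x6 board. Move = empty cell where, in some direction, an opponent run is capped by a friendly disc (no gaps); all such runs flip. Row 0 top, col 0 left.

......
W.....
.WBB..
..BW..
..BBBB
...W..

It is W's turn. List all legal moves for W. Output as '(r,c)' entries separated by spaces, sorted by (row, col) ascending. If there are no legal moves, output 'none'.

(1,1): flips 1 -> legal
(1,2): no bracket -> illegal
(1,3): flips 1 -> legal
(1,4): no bracket -> illegal
(2,4): flips 2 -> legal
(3,1): flips 2 -> legal
(3,4): no bracket -> illegal
(3,5): flips 1 -> legal
(4,1): no bracket -> illegal
(5,1): flips 1 -> legal
(5,2): no bracket -> illegal
(5,4): flips 2 -> legal
(5,5): flips 1 -> legal

Answer: (1,1) (1,3) (2,4) (3,1) (3,5) (5,1) (5,4) (5,5)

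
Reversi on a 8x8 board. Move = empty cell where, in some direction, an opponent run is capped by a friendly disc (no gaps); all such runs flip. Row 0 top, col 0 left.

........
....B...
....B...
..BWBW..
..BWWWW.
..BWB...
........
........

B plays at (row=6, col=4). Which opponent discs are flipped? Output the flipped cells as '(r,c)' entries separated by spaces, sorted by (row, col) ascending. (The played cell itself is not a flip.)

Answer: (5,3)

Derivation:
Dir NW: opp run (5,3) capped by B -> flip
Dir N: first cell 'B' (not opp) -> no flip
Dir NE: first cell '.' (not opp) -> no flip
Dir W: first cell '.' (not opp) -> no flip
Dir E: first cell '.' (not opp) -> no flip
Dir SW: first cell '.' (not opp) -> no flip
Dir S: first cell '.' (not opp) -> no flip
Dir SE: first cell '.' (not opp) -> no flip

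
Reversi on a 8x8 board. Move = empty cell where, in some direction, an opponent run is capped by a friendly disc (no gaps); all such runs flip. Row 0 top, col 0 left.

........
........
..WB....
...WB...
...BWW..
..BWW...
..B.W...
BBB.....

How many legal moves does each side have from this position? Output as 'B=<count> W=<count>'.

-- B to move --
(1,1): no bracket -> illegal
(1,2): no bracket -> illegal
(1,3): no bracket -> illegal
(2,1): flips 1 -> legal
(2,4): no bracket -> illegal
(3,1): no bracket -> illegal
(3,2): flips 1 -> legal
(3,5): flips 2 -> legal
(3,6): no bracket -> illegal
(4,2): no bracket -> illegal
(4,6): flips 2 -> legal
(5,5): flips 2 -> legal
(5,6): flips 1 -> legal
(6,3): flips 1 -> legal
(6,5): flips 1 -> legal
(7,3): no bracket -> illegal
(7,4): flips 3 -> legal
(7,5): no bracket -> illegal
B mobility = 9
-- W to move --
(1,2): flips 2 -> legal
(1,3): flips 1 -> legal
(1,4): no bracket -> illegal
(2,4): flips 2 -> legal
(2,5): no bracket -> illegal
(3,2): flips 1 -> legal
(3,5): flips 1 -> legal
(4,1): no bracket -> illegal
(4,2): flips 1 -> legal
(5,1): flips 1 -> legal
(6,0): no bracket -> illegal
(6,1): no bracket -> illegal
(6,3): no bracket -> illegal
(7,3): no bracket -> illegal
W mobility = 7

Answer: B=9 W=7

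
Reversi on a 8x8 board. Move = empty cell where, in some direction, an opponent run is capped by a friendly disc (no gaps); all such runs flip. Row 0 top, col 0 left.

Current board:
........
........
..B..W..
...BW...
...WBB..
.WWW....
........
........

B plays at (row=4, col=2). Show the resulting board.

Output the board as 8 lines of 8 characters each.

Answer: ........
........
..B..W..
...BW...
..BBBB..
.WWW....
........
........

Derivation:
Place B at (4,2); scan 8 dirs for brackets.
Dir NW: first cell '.' (not opp) -> no flip
Dir N: first cell '.' (not opp) -> no flip
Dir NE: first cell 'B' (not opp) -> no flip
Dir W: first cell '.' (not opp) -> no flip
Dir E: opp run (4,3) capped by B -> flip
Dir SW: opp run (5,1), next='.' -> no flip
Dir S: opp run (5,2), next='.' -> no flip
Dir SE: opp run (5,3), next='.' -> no flip
All flips: (4,3)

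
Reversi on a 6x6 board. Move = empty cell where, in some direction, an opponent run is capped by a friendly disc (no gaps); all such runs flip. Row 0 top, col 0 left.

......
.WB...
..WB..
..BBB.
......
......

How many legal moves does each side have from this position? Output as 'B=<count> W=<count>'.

Answer: B=3 W=5

Derivation:
-- B to move --
(0,0): flips 2 -> legal
(0,1): no bracket -> illegal
(0,2): no bracket -> illegal
(1,0): flips 1 -> legal
(1,3): no bracket -> illegal
(2,0): no bracket -> illegal
(2,1): flips 1 -> legal
(3,1): no bracket -> illegal
B mobility = 3
-- W to move --
(0,1): no bracket -> illegal
(0,2): flips 1 -> legal
(0,3): no bracket -> illegal
(1,3): flips 1 -> legal
(1,4): no bracket -> illegal
(2,1): no bracket -> illegal
(2,4): flips 1 -> legal
(2,5): no bracket -> illegal
(3,1): no bracket -> illegal
(3,5): no bracket -> illegal
(4,1): no bracket -> illegal
(4,2): flips 1 -> legal
(4,3): no bracket -> illegal
(4,4): flips 1 -> legal
(4,5): no bracket -> illegal
W mobility = 5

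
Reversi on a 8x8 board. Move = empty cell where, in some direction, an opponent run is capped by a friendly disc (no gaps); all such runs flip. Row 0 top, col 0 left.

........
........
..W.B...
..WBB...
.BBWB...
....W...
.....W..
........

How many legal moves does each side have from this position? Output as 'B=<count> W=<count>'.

Answer: B=7 W=9

Derivation:
-- B to move --
(1,1): flips 1 -> legal
(1,2): flips 2 -> legal
(1,3): no bracket -> illegal
(2,1): no bracket -> illegal
(2,3): flips 1 -> legal
(3,1): flips 1 -> legal
(4,5): no bracket -> illegal
(5,2): flips 1 -> legal
(5,3): flips 1 -> legal
(5,5): no bracket -> illegal
(5,6): no bracket -> illegal
(6,3): no bracket -> illegal
(6,4): flips 1 -> legal
(6,6): no bracket -> illegal
(7,4): no bracket -> illegal
(7,5): no bracket -> illegal
(7,6): no bracket -> illegal
B mobility = 7
-- W to move --
(1,3): no bracket -> illegal
(1,4): flips 3 -> legal
(1,5): no bracket -> illegal
(2,3): flips 1 -> legal
(2,5): flips 1 -> legal
(3,0): no bracket -> illegal
(3,1): no bracket -> illegal
(3,5): flips 2 -> legal
(4,0): flips 2 -> legal
(4,5): flips 1 -> legal
(5,0): flips 1 -> legal
(5,1): no bracket -> illegal
(5,2): flips 1 -> legal
(5,3): no bracket -> illegal
(5,5): flips 2 -> legal
W mobility = 9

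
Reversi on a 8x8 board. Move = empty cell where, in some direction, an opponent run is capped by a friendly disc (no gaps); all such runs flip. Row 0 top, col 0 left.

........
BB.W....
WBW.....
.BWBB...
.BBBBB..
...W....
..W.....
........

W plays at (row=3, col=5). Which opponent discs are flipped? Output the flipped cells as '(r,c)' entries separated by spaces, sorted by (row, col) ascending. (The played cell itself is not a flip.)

Answer: (3,3) (3,4) (4,4)

Derivation:
Dir NW: first cell '.' (not opp) -> no flip
Dir N: first cell '.' (not opp) -> no flip
Dir NE: first cell '.' (not opp) -> no flip
Dir W: opp run (3,4) (3,3) capped by W -> flip
Dir E: first cell '.' (not opp) -> no flip
Dir SW: opp run (4,4) capped by W -> flip
Dir S: opp run (4,5), next='.' -> no flip
Dir SE: first cell '.' (not opp) -> no flip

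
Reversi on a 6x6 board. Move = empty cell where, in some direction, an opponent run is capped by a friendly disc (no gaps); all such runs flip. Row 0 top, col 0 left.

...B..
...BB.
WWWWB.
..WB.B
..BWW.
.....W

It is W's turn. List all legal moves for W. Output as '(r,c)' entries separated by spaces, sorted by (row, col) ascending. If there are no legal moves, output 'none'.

(0,2): no bracket -> illegal
(0,4): flips 1 -> legal
(0,5): flips 1 -> legal
(1,2): no bracket -> illegal
(1,5): no bracket -> illegal
(2,5): flips 1 -> legal
(3,1): no bracket -> illegal
(3,4): flips 1 -> legal
(4,1): flips 1 -> legal
(4,5): no bracket -> illegal
(5,1): no bracket -> illegal
(5,2): flips 1 -> legal
(5,3): no bracket -> illegal

Answer: (0,4) (0,5) (2,5) (3,4) (4,1) (5,2)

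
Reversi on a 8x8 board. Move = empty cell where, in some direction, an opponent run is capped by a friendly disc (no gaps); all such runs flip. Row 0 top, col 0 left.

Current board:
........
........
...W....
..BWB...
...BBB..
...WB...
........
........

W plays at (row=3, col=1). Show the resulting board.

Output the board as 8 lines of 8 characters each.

Place W at (3,1); scan 8 dirs for brackets.
Dir NW: first cell '.' (not opp) -> no flip
Dir N: first cell '.' (not opp) -> no flip
Dir NE: first cell '.' (not opp) -> no flip
Dir W: first cell '.' (not opp) -> no flip
Dir E: opp run (3,2) capped by W -> flip
Dir SW: first cell '.' (not opp) -> no flip
Dir S: first cell '.' (not opp) -> no flip
Dir SE: first cell '.' (not opp) -> no flip
All flips: (3,2)

Answer: ........
........
...W....
.WWWB...
...BBB..
...WB...
........
........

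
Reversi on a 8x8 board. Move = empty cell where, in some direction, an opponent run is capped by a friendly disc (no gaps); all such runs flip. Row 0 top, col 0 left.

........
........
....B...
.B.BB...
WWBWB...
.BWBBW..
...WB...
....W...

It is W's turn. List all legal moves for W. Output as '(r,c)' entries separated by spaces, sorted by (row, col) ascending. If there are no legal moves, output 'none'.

(1,3): no bracket -> illegal
(1,4): flips 5 -> legal
(1,5): no bracket -> illegal
(2,0): no bracket -> illegal
(2,1): flips 1 -> legal
(2,2): flips 3 -> legal
(2,3): flips 1 -> legal
(2,5): flips 1 -> legal
(3,0): no bracket -> illegal
(3,2): flips 1 -> legal
(3,5): no bracket -> illegal
(4,5): flips 2 -> legal
(5,0): flips 1 -> legal
(6,0): no bracket -> illegal
(6,1): flips 1 -> legal
(6,2): flips 1 -> legal
(6,5): flips 2 -> legal
(7,3): flips 1 -> legal
(7,5): no bracket -> illegal

Answer: (1,4) (2,1) (2,2) (2,3) (2,5) (3,2) (4,5) (5,0) (6,1) (6,2) (6,5) (7,3)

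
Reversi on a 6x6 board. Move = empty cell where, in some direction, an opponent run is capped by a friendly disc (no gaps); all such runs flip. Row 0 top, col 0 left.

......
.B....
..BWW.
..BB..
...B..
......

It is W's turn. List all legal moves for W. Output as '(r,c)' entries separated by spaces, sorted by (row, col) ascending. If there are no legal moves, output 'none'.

Answer: (2,1) (4,1) (4,2) (5,3)

Derivation:
(0,0): no bracket -> illegal
(0,1): no bracket -> illegal
(0,2): no bracket -> illegal
(1,0): no bracket -> illegal
(1,2): no bracket -> illegal
(1,3): no bracket -> illegal
(2,0): no bracket -> illegal
(2,1): flips 1 -> legal
(3,1): no bracket -> illegal
(3,4): no bracket -> illegal
(4,1): flips 1 -> legal
(4,2): flips 1 -> legal
(4,4): no bracket -> illegal
(5,2): no bracket -> illegal
(5,3): flips 2 -> legal
(5,4): no bracket -> illegal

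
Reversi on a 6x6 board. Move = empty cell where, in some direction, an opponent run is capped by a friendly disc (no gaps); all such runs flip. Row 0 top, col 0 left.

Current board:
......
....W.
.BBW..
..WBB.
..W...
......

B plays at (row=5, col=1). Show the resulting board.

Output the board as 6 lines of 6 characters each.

Place B at (5,1); scan 8 dirs for brackets.
Dir NW: first cell '.' (not opp) -> no flip
Dir N: first cell '.' (not opp) -> no flip
Dir NE: opp run (4,2) capped by B -> flip
Dir W: first cell '.' (not opp) -> no flip
Dir E: first cell '.' (not opp) -> no flip
Dir SW: edge -> no flip
Dir S: edge -> no flip
Dir SE: edge -> no flip
All flips: (4,2)

Answer: ......
....W.
.BBW..
..WBB.
..B...
.B....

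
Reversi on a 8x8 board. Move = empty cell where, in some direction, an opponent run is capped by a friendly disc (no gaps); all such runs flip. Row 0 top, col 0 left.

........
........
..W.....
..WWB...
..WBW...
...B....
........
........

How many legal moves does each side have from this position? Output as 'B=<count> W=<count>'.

Answer: B=7 W=6

Derivation:
-- B to move --
(1,1): no bracket -> illegal
(1,2): no bracket -> illegal
(1,3): no bracket -> illegal
(2,1): flips 1 -> legal
(2,3): flips 1 -> legal
(2,4): no bracket -> illegal
(3,1): flips 3 -> legal
(3,5): flips 1 -> legal
(4,1): flips 1 -> legal
(4,5): flips 1 -> legal
(5,1): no bracket -> illegal
(5,2): no bracket -> illegal
(5,4): flips 1 -> legal
(5,5): no bracket -> illegal
B mobility = 7
-- W to move --
(2,3): no bracket -> illegal
(2,4): flips 1 -> legal
(2,5): no bracket -> illegal
(3,5): flips 1 -> legal
(4,5): no bracket -> illegal
(5,2): no bracket -> illegal
(5,4): flips 1 -> legal
(6,2): flips 1 -> legal
(6,3): flips 2 -> legal
(6,4): flips 1 -> legal
W mobility = 6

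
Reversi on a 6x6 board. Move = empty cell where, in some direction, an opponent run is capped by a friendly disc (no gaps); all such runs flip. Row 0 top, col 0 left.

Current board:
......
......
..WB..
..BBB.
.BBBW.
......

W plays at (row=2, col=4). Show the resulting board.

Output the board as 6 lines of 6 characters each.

Answer: ......
......
..WWW.
..BBW.
.BBBW.
......

Derivation:
Place W at (2,4); scan 8 dirs for brackets.
Dir NW: first cell '.' (not opp) -> no flip
Dir N: first cell '.' (not opp) -> no flip
Dir NE: first cell '.' (not opp) -> no flip
Dir W: opp run (2,3) capped by W -> flip
Dir E: first cell '.' (not opp) -> no flip
Dir SW: opp run (3,3) (4,2), next='.' -> no flip
Dir S: opp run (3,4) capped by W -> flip
Dir SE: first cell '.' (not opp) -> no flip
All flips: (2,3) (3,4)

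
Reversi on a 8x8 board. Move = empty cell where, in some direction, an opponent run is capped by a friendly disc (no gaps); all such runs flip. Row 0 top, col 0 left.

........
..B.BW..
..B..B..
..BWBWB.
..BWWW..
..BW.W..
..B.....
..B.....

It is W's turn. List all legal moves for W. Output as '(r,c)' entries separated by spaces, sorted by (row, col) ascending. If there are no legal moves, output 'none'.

(0,1): no bracket -> illegal
(0,2): no bracket -> illegal
(0,3): no bracket -> illegal
(0,4): no bracket -> illegal
(0,5): no bracket -> illegal
(1,1): flips 1 -> legal
(1,3): flips 1 -> legal
(1,6): flips 2 -> legal
(2,1): flips 1 -> legal
(2,3): flips 1 -> legal
(2,4): flips 1 -> legal
(2,6): no bracket -> illegal
(2,7): flips 1 -> legal
(3,1): flips 2 -> legal
(3,7): flips 1 -> legal
(4,1): flips 1 -> legal
(4,6): no bracket -> illegal
(4,7): no bracket -> illegal
(5,1): flips 2 -> legal
(6,1): flips 1 -> legal
(6,3): no bracket -> illegal
(7,1): flips 1 -> legal
(7,3): no bracket -> illegal

Answer: (1,1) (1,3) (1,6) (2,1) (2,3) (2,4) (2,7) (3,1) (3,7) (4,1) (5,1) (6,1) (7,1)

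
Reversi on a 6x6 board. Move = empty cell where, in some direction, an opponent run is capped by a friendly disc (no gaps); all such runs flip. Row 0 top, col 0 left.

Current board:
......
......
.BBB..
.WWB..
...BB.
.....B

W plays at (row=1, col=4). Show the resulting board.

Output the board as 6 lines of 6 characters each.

Answer: ......
....W.
.BBW..
.WWB..
...BB.
.....B

Derivation:
Place W at (1,4); scan 8 dirs for brackets.
Dir NW: first cell '.' (not opp) -> no flip
Dir N: first cell '.' (not opp) -> no flip
Dir NE: first cell '.' (not opp) -> no flip
Dir W: first cell '.' (not opp) -> no flip
Dir E: first cell '.' (not opp) -> no flip
Dir SW: opp run (2,3) capped by W -> flip
Dir S: first cell '.' (not opp) -> no flip
Dir SE: first cell '.' (not opp) -> no flip
All flips: (2,3)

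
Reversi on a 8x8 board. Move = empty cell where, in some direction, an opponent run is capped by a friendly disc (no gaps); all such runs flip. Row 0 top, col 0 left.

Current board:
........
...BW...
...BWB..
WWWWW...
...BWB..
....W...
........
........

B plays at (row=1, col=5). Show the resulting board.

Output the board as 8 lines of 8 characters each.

Answer: ........
...BBB..
...BWB..
WWWWW...
...BWB..
....W...
........
........

Derivation:
Place B at (1,5); scan 8 dirs for brackets.
Dir NW: first cell '.' (not opp) -> no flip
Dir N: first cell '.' (not opp) -> no flip
Dir NE: first cell '.' (not opp) -> no flip
Dir W: opp run (1,4) capped by B -> flip
Dir E: first cell '.' (not opp) -> no flip
Dir SW: opp run (2,4) (3,3), next='.' -> no flip
Dir S: first cell 'B' (not opp) -> no flip
Dir SE: first cell '.' (not opp) -> no flip
All flips: (1,4)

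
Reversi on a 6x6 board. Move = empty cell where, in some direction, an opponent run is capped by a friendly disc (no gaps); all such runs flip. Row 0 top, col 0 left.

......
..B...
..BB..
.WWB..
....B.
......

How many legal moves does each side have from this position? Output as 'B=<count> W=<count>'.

-- B to move --
(2,0): no bracket -> illegal
(2,1): no bracket -> illegal
(3,0): flips 2 -> legal
(4,0): flips 1 -> legal
(4,1): flips 1 -> legal
(4,2): flips 1 -> legal
(4,3): no bracket -> illegal
B mobility = 4
-- W to move --
(0,1): no bracket -> illegal
(0,2): flips 2 -> legal
(0,3): no bracket -> illegal
(1,1): no bracket -> illegal
(1,3): flips 1 -> legal
(1,4): flips 1 -> legal
(2,1): no bracket -> illegal
(2,4): no bracket -> illegal
(3,4): flips 1 -> legal
(3,5): no bracket -> illegal
(4,2): no bracket -> illegal
(4,3): no bracket -> illegal
(4,5): no bracket -> illegal
(5,3): no bracket -> illegal
(5,4): no bracket -> illegal
(5,5): no bracket -> illegal
W mobility = 4

Answer: B=4 W=4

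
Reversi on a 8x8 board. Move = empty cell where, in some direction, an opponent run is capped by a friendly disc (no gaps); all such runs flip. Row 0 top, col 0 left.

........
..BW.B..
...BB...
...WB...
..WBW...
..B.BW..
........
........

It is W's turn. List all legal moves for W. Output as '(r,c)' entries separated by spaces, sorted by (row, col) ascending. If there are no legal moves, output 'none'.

(0,1): no bracket -> illegal
(0,2): no bracket -> illegal
(0,3): no bracket -> illegal
(0,4): no bracket -> illegal
(0,5): no bracket -> illegal
(0,6): flips 2 -> legal
(1,1): flips 1 -> legal
(1,4): flips 2 -> legal
(1,6): no bracket -> illegal
(2,1): no bracket -> illegal
(2,2): no bracket -> illegal
(2,5): no bracket -> illegal
(2,6): no bracket -> illegal
(3,2): no bracket -> illegal
(3,5): flips 2 -> legal
(4,1): no bracket -> illegal
(4,5): no bracket -> illegal
(5,1): no bracket -> illegal
(5,3): flips 2 -> legal
(6,1): no bracket -> illegal
(6,2): flips 1 -> legal
(6,3): no bracket -> illegal
(6,4): flips 1 -> legal
(6,5): no bracket -> illegal

Answer: (0,6) (1,1) (1,4) (3,5) (5,3) (6,2) (6,4)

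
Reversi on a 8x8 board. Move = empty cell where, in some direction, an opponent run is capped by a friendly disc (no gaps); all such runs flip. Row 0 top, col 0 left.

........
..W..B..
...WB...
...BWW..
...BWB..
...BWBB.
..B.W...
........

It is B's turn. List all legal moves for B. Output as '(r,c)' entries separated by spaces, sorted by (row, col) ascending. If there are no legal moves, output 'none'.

Answer: (0,1) (1,3) (2,2) (2,5) (2,6) (3,6) (4,6) (6,3) (6,5) (7,3) (7,4) (7,5)

Derivation:
(0,1): flips 3 -> legal
(0,2): no bracket -> illegal
(0,3): no bracket -> illegal
(1,1): no bracket -> illegal
(1,3): flips 1 -> legal
(1,4): no bracket -> illegal
(2,1): no bracket -> illegal
(2,2): flips 1 -> legal
(2,5): flips 2 -> legal
(2,6): flips 2 -> legal
(3,2): no bracket -> illegal
(3,6): flips 2 -> legal
(4,6): flips 1 -> legal
(6,3): flips 1 -> legal
(6,5): flips 1 -> legal
(7,3): flips 1 -> legal
(7,4): flips 4 -> legal
(7,5): flips 1 -> legal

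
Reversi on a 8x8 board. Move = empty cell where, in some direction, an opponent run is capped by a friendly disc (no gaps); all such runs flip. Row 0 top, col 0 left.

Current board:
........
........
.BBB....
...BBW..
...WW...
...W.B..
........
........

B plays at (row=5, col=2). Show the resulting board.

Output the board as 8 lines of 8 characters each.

Place B at (5,2); scan 8 dirs for brackets.
Dir NW: first cell '.' (not opp) -> no flip
Dir N: first cell '.' (not opp) -> no flip
Dir NE: opp run (4,3) capped by B -> flip
Dir W: first cell '.' (not opp) -> no flip
Dir E: opp run (5,3), next='.' -> no flip
Dir SW: first cell '.' (not opp) -> no flip
Dir S: first cell '.' (not opp) -> no flip
Dir SE: first cell '.' (not opp) -> no flip
All flips: (4,3)

Answer: ........
........
.BBB....
...BBW..
...BW...
..BW.B..
........
........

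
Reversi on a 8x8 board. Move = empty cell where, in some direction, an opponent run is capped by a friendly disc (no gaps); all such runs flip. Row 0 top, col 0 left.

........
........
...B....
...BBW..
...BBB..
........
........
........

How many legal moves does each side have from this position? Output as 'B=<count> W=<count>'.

Answer: B=3 W=3

Derivation:
-- B to move --
(2,4): no bracket -> illegal
(2,5): flips 1 -> legal
(2,6): flips 1 -> legal
(3,6): flips 1 -> legal
(4,6): no bracket -> illegal
B mobility = 3
-- W to move --
(1,2): no bracket -> illegal
(1,3): no bracket -> illegal
(1,4): no bracket -> illegal
(2,2): no bracket -> illegal
(2,4): no bracket -> illegal
(2,5): no bracket -> illegal
(3,2): flips 2 -> legal
(3,6): no bracket -> illegal
(4,2): no bracket -> illegal
(4,6): no bracket -> illegal
(5,2): no bracket -> illegal
(5,3): flips 1 -> legal
(5,4): no bracket -> illegal
(5,5): flips 1 -> legal
(5,6): no bracket -> illegal
W mobility = 3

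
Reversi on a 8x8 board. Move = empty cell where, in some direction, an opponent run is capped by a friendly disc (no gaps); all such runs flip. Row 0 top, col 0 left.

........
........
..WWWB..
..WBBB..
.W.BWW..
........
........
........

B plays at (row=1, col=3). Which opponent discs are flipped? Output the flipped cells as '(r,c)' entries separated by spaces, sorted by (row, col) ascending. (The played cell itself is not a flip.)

Dir NW: first cell '.' (not opp) -> no flip
Dir N: first cell '.' (not opp) -> no flip
Dir NE: first cell '.' (not opp) -> no flip
Dir W: first cell '.' (not opp) -> no flip
Dir E: first cell '.' (not opp) -> no flip
Dir SW: opp run (2,2), next='.' -> no flip
Dir S: opp run (2,3) capped by B -> flip
Dir SE: opp run (2,4) capped by B -> flip

Answer: (2,3) (2,4)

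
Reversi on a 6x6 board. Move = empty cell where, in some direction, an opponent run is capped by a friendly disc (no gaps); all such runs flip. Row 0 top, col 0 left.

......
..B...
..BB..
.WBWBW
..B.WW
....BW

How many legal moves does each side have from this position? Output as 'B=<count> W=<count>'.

-- B to move --
(2,0): flips 1 -> legal
(2,1): no bracket -> illegal
(2,4): flips 1 -> legal
(2,5): no bracket -> illegal
(3,0): flips 1 -> legal
(4,0): flips 1 -> legal
(4,1): no bracket -> illegal
(4,3): flips 1 -> legal
(5,3): no bracket -> illegal
B mobility = 5
-- W to move --
(0,1): flips 3 -> legal
(0,2): no bracket -> illegal
(0,3): no bracket -> illegal
(1,1): flips 1 -> legal
(1,3): flips 2 -> legal
(1,4): no bracket -> illegal
(2,1): no bracket -> illegal
(2,4): flips 1 -> legal
(2,5): no bracket -> illegal
(4,1): no bracket -> illegal
(4,3): no bracket -> illegal
(5,1): flips 1 -> legal
(5,2): no bracket -> illegal
(5,3): flips 2 -> legal
W mobility = 6

Answer: B=5 W=6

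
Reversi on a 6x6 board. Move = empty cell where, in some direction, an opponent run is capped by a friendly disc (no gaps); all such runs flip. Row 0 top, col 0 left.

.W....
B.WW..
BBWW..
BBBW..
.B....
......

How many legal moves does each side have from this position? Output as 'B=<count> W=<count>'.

Answer: B=6 W=3

Derivation:
-- B to move --
(0,0): no bracket -> illegal
(0,2): flips 2 -> legal
(0,3): flips 1 -> legal
(0,4): flips 2 -> legal
(1,1): no bracket -> illegal
(1,4): flips 1 -> legal
(2,4): flips 2 -> legal
(3,4): flips 1 -> legal
(4,2): no bracket -> illegal
(4,3): no bracket -> illegal
(4,4): no bracket -> illegal
B mobility = 6
-- W to move --
(0,0): no bracket -> illegal
(1,1): no bracket -> illegal
(4,0): flips 1 -> legal
(4,2): flips 1 -> legal
(4,3): no bracket -> illegal
(5,0): flips 2 -> legal
(5,1): no bracket -> illegal
(5,2): no bracket -> illegal
W mobility = 3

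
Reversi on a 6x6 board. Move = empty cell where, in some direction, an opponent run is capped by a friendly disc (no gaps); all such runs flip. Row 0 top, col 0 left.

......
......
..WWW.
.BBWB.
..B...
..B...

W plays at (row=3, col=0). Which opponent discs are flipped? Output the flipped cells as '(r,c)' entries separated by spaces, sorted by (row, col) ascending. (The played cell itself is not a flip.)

Answer: (3,1) (3,2)

Derivation:
Dir NW: edge -> no flip
Dir N: first cell '.' (not opp) -> no flip
Dir NE: first cell '.' (not opp) -> no flip
Dir W: edge -> no flip
Dir E: opp run (3,1) (3,2) capped by W -> flip
Dir SW: edge -> no flip
Dir S: first cell '.' (not opp) -> no flip
Dir SE: first cell '.' (not opp) -> no flip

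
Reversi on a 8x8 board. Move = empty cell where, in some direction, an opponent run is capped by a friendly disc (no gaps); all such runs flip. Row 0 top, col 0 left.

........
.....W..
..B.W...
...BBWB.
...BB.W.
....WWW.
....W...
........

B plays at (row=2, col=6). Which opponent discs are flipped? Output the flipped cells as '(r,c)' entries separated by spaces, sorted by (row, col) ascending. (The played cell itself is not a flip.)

Answer: (3,5)

Derivation:
Dir NW: opp run (1,5), next='.' -> no flip
Dir N: first cell '.' (not opp) -> no flip
Dir NE: first cell '.' (not opp) -> no flip
Dir W: first cell '.' (not opp) -> no flip
Dir E: first cell '.' (not opp) -> no flip
Dir SW: opp run (3,5) capped by B -> flip
Dir S: first cell 'B' (not opp) -> no flip
Dir SE: first cell '.' (not opp) -> no flip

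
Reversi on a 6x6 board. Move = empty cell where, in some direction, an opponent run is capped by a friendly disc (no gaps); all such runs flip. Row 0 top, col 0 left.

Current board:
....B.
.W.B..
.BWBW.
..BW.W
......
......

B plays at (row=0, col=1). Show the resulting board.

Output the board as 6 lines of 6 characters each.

Place B at (0,1); scan 8 dirs for brackets.
Dir NW: edge -> no flip
Dir N: edge -> no flip
Dir NE: edge -> no flip
Dir W: first cell '.' (not opp) -> no flip
Dir E: first cell '.' (not opp) -> no flip
Dir SW: first cell '.' (not opp) -> no flip
Dir S: opp run (1,1) capped by B -> flip
Dir SE: first cell '.' (not opp) -> no flip
All flips: (1,1)

Answer: .B..B.
.B.B..
.BWBW.
..BW.W
......
......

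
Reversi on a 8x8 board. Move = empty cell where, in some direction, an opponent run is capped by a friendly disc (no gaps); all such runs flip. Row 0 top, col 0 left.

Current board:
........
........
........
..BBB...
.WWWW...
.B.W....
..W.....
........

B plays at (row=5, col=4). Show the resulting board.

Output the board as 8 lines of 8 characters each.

Answer: ........
........
........
..BBB...
.WWBB...
.B.WB...
..W.....
........

Derivation:
Place B at (5,4); scan 8 dirs for brackets.
Dir NW: opp run (4,3) capped by B -> flip
Dir N: opp run (4,4) capped by B -> flip
Dir NE: first cell '.' (not opp) -> no flip
Dir W: opp run (5,3), next='.' -> no flip
Dir E: first cell '.' (not opp) -> no flip
Dir SW: first cell '.' (not opp) -> no flip
Dir S: first cell '.' (not opp) -> no flip
Dir SE: first cell '.' (not opp) -> no flip
All flips: (4,3) (4,4)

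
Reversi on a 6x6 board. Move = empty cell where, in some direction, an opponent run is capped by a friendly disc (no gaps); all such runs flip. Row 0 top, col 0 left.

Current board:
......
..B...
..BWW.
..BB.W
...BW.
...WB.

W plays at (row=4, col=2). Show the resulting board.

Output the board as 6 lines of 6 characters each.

Place W at (4,2); scan 8 dirs for brackets.
Dir NW: first cell '.' (not opp) -> no flip
Dir N: opp run (3,2) (2,2) (1,2), next='.' -> no flip
Dir NE: opp run (3,3) capped by W -> flip
Dir W: first cell '.' (not opp) -> no flip
Dir E: opp run (4,3) capped by W -> flip
Dir SW: first cell '.' (not opp) -> no flip
Dir S: first cell '.' (not opp) -> no flip
Dir SE: first cell 'W' (not opp) -> no flip
All flips: (3,3) (4,3)

Answer: ......
..B...
..BWW.
..BW.W
..WWW.
...WB.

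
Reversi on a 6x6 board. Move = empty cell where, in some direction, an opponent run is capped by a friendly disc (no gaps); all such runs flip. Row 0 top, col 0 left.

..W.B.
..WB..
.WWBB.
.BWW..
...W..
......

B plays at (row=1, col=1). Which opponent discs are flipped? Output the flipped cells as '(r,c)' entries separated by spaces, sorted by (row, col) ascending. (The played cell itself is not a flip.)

Dir NW: first cell '.' (not opp) -> no flip
Dir N: first cell '.' (not opp) -> no flip
Dir NE: opp run (0,2), next=edge -> no flip
Dir W: first cell '.' (not opp) -> no flip
Dir E: opp run (1,2) capped by B -> flip
Dir SW: first cell '.' (not opp) -> no flip
Dir S: opp run (2,1) capped by B -> flip
Dir SE: opp run (2,2) (3,3), next='.' -> no flip

Answer: (1,2) (2,1)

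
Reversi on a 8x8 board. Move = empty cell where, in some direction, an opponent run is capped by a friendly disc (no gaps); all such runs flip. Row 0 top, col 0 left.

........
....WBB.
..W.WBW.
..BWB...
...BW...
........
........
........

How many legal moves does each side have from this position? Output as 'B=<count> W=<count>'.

-- B to move --
(0,3): flips 1 -> legal
(0,4): flips 2 -> legal
(0,5): no bracket -> illegal
(1,1): no bracket -> illegal
(1,2): flips 1 -> legal
(1,3): flips 1 -> legal
(1,7): no bracket -> illegal
(2,1): no bracket -> illegal
(2,3): flips 2 -> legal
(2,7): flips 1 -> legal
(3,1): no bracket -> illegal
(3,5): no bracket -> illegal
(3,6): flips 1 -> legal
(3,7): flips 1 -> legal
(4,2): flips 2 -> legal
(4,5): flips 1 -> legal
(5,3): no bracket -> illegal
(5,4): flips 1 -> legal
(5,5): no bracket -> illegal
B mobility = 11
-- W to move --
(0,4): flips 1 -> legal
(0,5): no bracket -> illegal
(0,6): flips 2 -> legal
(0,7): no bracket -> illegal
(1,7): flips 2 -> legal
(2,1): no bracket -> illegal
(2,3): no bracket -> illegal
(2,7): no bracket -> illegal
(3,1): flips 1 -> legal
(3,5): flips 1 -> legal
(3,6): flips 1 -> legal
(4,1): no bracket -> illegal
(4,2): flips 2 -> legal
(4,5): no bracket -> illegal
(5,2): no bracket -> illegal
(5,3): flips 1 -> legal
(5,4): no bracket -> illegal
W mobility = 8

Answer: B=11 W=8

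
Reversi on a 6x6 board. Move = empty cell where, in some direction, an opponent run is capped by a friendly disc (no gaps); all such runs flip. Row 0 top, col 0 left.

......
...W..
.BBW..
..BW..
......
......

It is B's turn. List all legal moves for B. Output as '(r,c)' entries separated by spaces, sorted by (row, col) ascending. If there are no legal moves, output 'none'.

Answer: (0,4) (1,4) (2,4) (3,4) (4,4)

Derivation:
(0,2): no bracket -> illegal
(0,3): no bracket -> illegal
(0,4): flips 1 -> legal
(1,2): no bracket -> illegal
(1,4): flips 1 -> legal
(2,4): flips 1 -> legal
(3,4): flips 1 -> legal
(4,2): no bracket -> illegal
(4,3): no bracket -> illegal
(4,4): flips 1 -> legal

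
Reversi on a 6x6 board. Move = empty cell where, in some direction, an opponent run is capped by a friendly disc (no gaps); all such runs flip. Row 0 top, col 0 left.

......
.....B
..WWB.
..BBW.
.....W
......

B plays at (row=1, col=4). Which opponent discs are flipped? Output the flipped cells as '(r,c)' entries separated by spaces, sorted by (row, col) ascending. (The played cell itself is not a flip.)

Answer: (2,3)

Derivation:
Dir NW: first cell '.' (not opp) -> no flip
Dir N: first cell '.' (not opp) -> no flip
Dir NE: first cell '.' (not opp) -> no flip
Dir W: first cell '.' (not opp) -> no flip
Dir E: first cell 'B' (not opp) -> no flip
Dir SW: opp run (2,3) capped by B -> flip
Dir S: first cell 'B' (not opp) -> no flip
Dir SE: first cell '.' (not opp) -> no flip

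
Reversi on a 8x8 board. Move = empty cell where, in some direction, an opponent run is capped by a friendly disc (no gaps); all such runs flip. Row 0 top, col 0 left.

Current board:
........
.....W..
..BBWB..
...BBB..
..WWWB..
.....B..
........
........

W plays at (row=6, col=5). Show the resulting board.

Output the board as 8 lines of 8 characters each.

Answer: ........
.....W..
..BBWW..
...BBW..
..WWWW..
.....W..
.....W..
........

Derivation:
Place W at (6,5); scan 8 dirs for brackets.
Dir NW: first cell '.' (not opp) -> no flip
Dir N: opp run (5,5) (4,5) (3,5) (2,5) capped by W -> flip
Dir NE: first cell '.' (not opp) -> no flip
Dir W: first cell '.' (not opp) -> no flip
Dir E: first cell '.' (not opp) -> no flip
Dir SW: first cell '.' (not opp) -> no flip
Dir S: first cell '.' (not opp) -> no flip
Dir SE: first cell '.' (not opp) -> no flip
All flips: (2,5) (3,5) (4,5) (5,5)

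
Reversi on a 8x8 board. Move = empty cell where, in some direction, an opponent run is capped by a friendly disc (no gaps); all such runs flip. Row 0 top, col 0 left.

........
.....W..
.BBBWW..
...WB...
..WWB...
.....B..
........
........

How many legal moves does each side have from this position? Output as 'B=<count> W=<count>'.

Answer: B=7 W=7

Derivation:
-- B to move --
(0,4): no bracket -> illegal
(0,5): no bracket -> illegal
(0,6): no bracket -> illegal
(1,3): no bracket -> illegal
(1,4): flips 1 -> legal
(1,6): flips 1 -> legal
(2,6): flips 2 -> legal
(3,1): no bracket -> illegal
(3,2): flips 1 -> legal
(3,5): no bracket -> illegal
(3,6): no bracket -> illegal
(4,1): flips 2 -> legal
(5,1): no bracket -> illegal
(5,2): flips 1 -> legal
(5,3): flips 2 -> legal
(5,4): no bracket -> illegal
B mobility = 7
-- W to move --
(1,0): no bracket -> illegal
(1,1): flips 1 -> legal
(1,2): no bracket -> illegal
(1,3): flips 1 -> legal
(1,4): no bracket -> illegal
(2,0): flips 3 -> legal
(3,0): no bracket -> illegal
(3,1): no bracket -> illegal
(3,2): no bracket -> illegal
(3,5): flips 1 -> legal
(4,5): flips 1 -> legal
(4,6): no bracket -> illegal
(5,3): no bracket -> illegal
(5,4): flips 2 -> legal
(5,6): no bracket -> illegal
(6,4): no bracket -> illegal
(6,5): no bracket -> illegal
(6,6): flips 2 -> legal
W mobility = 7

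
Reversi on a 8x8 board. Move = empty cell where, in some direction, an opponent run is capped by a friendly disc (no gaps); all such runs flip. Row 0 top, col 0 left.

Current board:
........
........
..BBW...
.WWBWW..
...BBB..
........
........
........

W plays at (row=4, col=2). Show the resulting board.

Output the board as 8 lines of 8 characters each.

Place W at (4,2); scan 8 dirs for brackets.
Dir NW: first cell 'W' (not opp) -> no flip
Dir N: first cell 'W' (not opp) -> no flip
Dir NE: opp run (3,3) capped by W -> flip
Dir W: first cell '.' (not opp) -> no flip
Dir E: opp run (4,3) (4,4) (4,5), next='.' -> no flip
Dir SW: first cell '.' (not opp) -> no flip
Dir S: first cell '.' (not opp) -> no flip
Dir SE: first cell '.' (not opp) -> no flip
All flips: (3,3)

Answer: ........
........
..BBW...
.WWWWW..
..WBBB..
........
........
........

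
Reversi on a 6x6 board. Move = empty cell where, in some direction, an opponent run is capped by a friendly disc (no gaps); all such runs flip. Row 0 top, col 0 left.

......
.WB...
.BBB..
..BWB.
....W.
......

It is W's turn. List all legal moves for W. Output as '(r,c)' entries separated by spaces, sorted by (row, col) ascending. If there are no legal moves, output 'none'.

Answer: (1,3) (2,4) (3,1) (3,5)

Derivation:
(0,1): no bracket -> illegal
(0,2): no bracket -> illegal
(0,3): no bracket -> illegal
(1,0): no bracket -> illegal
(1,3): flips 2 -> legal
(1,4): no bracket -> illegal
(2,0): no bracket -> illegal
(2,4): flips 1 -> legal
(2,5): no bracket -> illegal
(3,0): no bracket -> illegal
(3,1): flips 2 -> legal
(3,5): flips 1 -> legal
(4,1): no bracket -> illegal
(4,2): no bracket -> illegal
(4,3): no bracket -> illegal
(4,5): no bracket -> illegal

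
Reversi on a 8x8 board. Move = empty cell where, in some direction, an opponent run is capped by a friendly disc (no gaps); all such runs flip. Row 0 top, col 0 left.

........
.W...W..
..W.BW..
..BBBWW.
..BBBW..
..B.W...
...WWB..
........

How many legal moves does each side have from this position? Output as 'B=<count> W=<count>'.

-- B to move --
(0,0): flips 2 -> legal
(0,1): no bracket -> illegal
(0,2): no bracket -> illegal
(0,4): no bracket -> illegal
(0,5): no bracket -> illegal
(0,6): flips 1 -> legal
(1,0): no bracket -> illegal
(1,2): flips 1 -> legal
(1,3): no bracket -> illegal
(1,4): no bracket -> illegal
(1,6): flips 1 -> legal
(2,0): no bracket -> illegal
(2,1): no bracket -> illegal
(2,3): no bracket -> illegal
(2,6): flips 2 -> legal
(2,7): no bracket -> illegal
(3,1): no bracket -> illegal
(3,7): flips 2 -> legal
(4,6): flips 2 -> legal
(4,7): no bracket -> illegal
(5,3): no bracket -> illegal
(5,5): no bracket -> illegal
(5,6): flips 1 -> legal
(6,2): flips 2 -> legal
(7,2): no bracket -> illegal
(7,3): no bracket -> illegal
(7,4): flips 3 -> legal
(7,5): no bracket -> illegal
B mobility = 10
-- W to move --
(1,3): flips 1 -> legal
(1,4): flips 3 -> legal
(2,1): flips 2 -> legal
(2,3): flips 2 -> legal
(3,1): flips 3 -> legal
(4,1): flips 4 -> legal
(5,1): flips 3 -> legal
(5,3): flips 1 -> legal
(5,5): flips 2 -> legal
(5,6): no bracket -> illegal
(6,1): flips 3 -> legal
(6,2): flips 3 -> legal
(6,6): flips 1 -> legal
(7,4): no bracket -> illegal
(7,5): no bracket -> illegal
(7,6): flips 1 -> legal
W mobility = 13

Answer: B=10 W=13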